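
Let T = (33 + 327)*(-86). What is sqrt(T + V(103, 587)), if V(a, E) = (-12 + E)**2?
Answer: sqrt(299665) ≈ 547.42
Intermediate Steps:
T = -30960 (T = 360*(-86) = -30960)
sqrt(T + V(103, 587)) = sqrt(-30960 + (-12 + 587)**2) = sqrt(-30960 + 575**2) = sqrt(-30960 + 330625) = sqrt(299665)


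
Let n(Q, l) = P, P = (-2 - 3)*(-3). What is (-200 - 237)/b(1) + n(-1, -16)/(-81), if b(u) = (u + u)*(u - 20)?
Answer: 611/54 ≈ 11.315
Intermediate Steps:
P = 15 (P = -5*(-3) = 15)
n(Q, l) = 15
b(u) = 2*u*(-20 + u) (b(u) = (2*u)*(-20 + u) = 2*u*(-20 + u))
(-200 - 237)/b(1) + n(-1, -16)/(-81) = (-200 - 237)/((2*1*(-20 + 1))) + 15/(-81) = -437/(2*1*(-19)) + 15*(-1/81) = -437/(-38) - 5/27 = -437*(-1/38) - 5/27 = 23/2 - 5/27 = 611/54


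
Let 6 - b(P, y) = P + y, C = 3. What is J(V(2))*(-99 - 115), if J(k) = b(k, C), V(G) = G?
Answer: -214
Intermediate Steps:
b(P, y) = 6 - P - y (b(P, y) = 6 - (P + y) = 6 + (-P - y) = 6 - P - y)
J(k) = 3 - k (J(k) = 6 - k - 1*3 = 6 - k - 3 = 3 - k)
J(V(2))*(-99 - 115) = (3 - 1*2)*(-99 - 115) = (3 - 2)*(-214) = 1*(-214) = -214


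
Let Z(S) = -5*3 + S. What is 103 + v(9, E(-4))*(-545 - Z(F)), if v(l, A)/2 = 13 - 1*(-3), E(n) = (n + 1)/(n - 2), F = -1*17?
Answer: -16313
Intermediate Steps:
F = -17
Z(S) = -15 + S
E(n) = (1 + n)/(-2 + n)
v(l, A) = 32 (v(l, A) = 2*(13 - 1*(-3)) = 2*(13 + 3) = 2*16 = 32)
103 + v(9, E(-4))*(-545 - Z(F)) = 103 + 32*(-545 - (-15 - 17)) = 103 + 32*(-545 - 1*(-32)) = 103 + 32*(-545 + 32) = 103 + 32*(-513) = 103 - 16416 = -16313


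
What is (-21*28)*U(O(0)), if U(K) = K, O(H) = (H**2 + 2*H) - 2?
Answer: 1176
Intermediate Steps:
O(H) = -2 + H**2 + 2*H
(-21*28)*U(O(0)) = (-21*28)*(-2 + 0**2 + 2*0) = -588*(-2 + 0 + 0) = -588*(-2) = 1176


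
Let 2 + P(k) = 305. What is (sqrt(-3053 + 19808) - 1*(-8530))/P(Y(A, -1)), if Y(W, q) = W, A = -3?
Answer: 8530/303 + sqrt(16755)/303 ≈ 28.579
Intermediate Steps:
P(k) = 303 (P(k) = -2 + 305 = 303)
(sqrt(-3053 + 19808) - 1*(-8530))/P(Y(A, -1)) = (sqrt(-3053 + 19808) - 1*(-8530))/303 = (sqrt(16755) + 8530)*(1/303) = (8530 + sqrt(16755))*(1/303) = 8530/303 + sqrt(16755)/303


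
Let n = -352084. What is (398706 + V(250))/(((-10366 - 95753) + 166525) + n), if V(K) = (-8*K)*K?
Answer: 50647/145839 ≈ 0.34728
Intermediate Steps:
V(K) = -8*K**2
(398706 + V(250))/(((-10366 - 95753) + 166525) + n) = (398706 - 8*250**2)/(((-10366 - 95753) + 166525) - 352084) = (398706 - 8*62500)/((-106119 + 166525) - 352084) = (398706 - 500000)/(60406 - 352084) = -101294/(-291678) = -101294*(-1/291678) = 50647/145839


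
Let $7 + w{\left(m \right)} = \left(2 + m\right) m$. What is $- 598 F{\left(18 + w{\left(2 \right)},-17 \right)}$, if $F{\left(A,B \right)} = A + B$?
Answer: $-1196$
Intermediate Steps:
$w{\left(m \right)} = -7 + m \left(2 + m\right)$ ($w{\left(m \right)} = -7 + \left(2 + m\right) m = -7 + m \left(2 + m\right)$)
$- 598 F{\left(18 + w{\left(2 \right)},-17 \right)} = - 598 \left(\left(18 + \left(-7 + 2^{2} + 2 \cdot 2\right)\right) - 17\right) = - 598 \left(\left(18 + \left(-7 + 4 + 4\right)\right) - 17\right) = - 598 \left(\left(18 + 1\right) - 17\right) = - 598 \left(19 - 17\right) = \left(-598\right) 2 = -1196$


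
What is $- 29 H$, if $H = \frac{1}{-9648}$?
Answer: $\frac{29}{9648} \approx 0.0030058$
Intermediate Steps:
$H = - \frac{1}{9648} \approx -0.00010365$
$- 29 H = \left(-29\right) \left(- \frac{1}{9648}\right) = \frac{29}{9648}$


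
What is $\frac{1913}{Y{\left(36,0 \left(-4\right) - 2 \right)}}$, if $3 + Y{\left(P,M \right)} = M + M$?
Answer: $- \frac{1913}{7} \approx -273.29$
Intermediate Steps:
$Y{\left(P,M \right)} = -3 + 2 M$ ($Y{\left(P,M \right)} = -3 + \left(M + M\right) = -3 + 2 M$)
$\frac{1913}{Y{\left(36,0 \left(-4\right) - 2 \right)}} = \frac{1913}{-3 + 2 \left(0 \left(-4\right) - 2\right)} = \frac{1913}{-3 + 2 \left(0 - 2\right)} = \frac{1913}{-3 + 2 \left(-2\right)} = \frac{1913}{-3 - 4} = \frac{1913}{-7} = 1913 \left(- \frac{1}{7}\right) = - \frac{1913}{7}$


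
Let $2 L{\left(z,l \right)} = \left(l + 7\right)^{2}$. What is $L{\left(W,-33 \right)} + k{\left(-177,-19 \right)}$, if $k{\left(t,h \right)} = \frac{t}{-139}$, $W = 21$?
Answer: $\frac{47159}{139} \approx 339.27$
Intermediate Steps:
$k{\left(t,h \right)} = - \frac{t}{139}$ ($k{\left(t,h \right)} = t \left(- \frac{1}{139}\right) = - \frac{t}{139}$)
$L{\left(z,l \right)} = \frac{\left(7 + l\right)^{2}}{2}$ ($L{\left(z,l \right)} = \frac{\left(l + 7\right)^{2}}{2} = \frac{\left(7 + l\right)^{2}}{2}$)
$L{\left(W,-33 \right)} + k{\left(-177,-19 \right)} = \frac{\left(7 - 33\right)^{2}}{2} - - \frac{177}{139} = \frac{\left(-26\right)^{2}}{2} + \frac{177}{139} = \frac{1}{2} \cdot 676 + \frac{177}{139} = 338 + \frac{177}{139} = \frac{47159}{139}$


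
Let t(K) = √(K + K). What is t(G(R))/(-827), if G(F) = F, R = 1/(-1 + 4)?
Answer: -√6/2481 ≈ -0.00098730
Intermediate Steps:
R = ⅓ (R = 1/3 = ⅓ ≈ 0.33333)
t(K) = √2*√K (t(K) = √(2*K) = √2*√K)
t(G(R))/(-827) = (√2*√(⅓))/(-827) = (√2*(√3/3))*(-1/827) = (√6/3)*(-1/827) = -√6/2481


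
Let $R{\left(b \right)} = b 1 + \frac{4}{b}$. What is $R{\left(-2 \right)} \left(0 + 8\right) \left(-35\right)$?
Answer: $1120$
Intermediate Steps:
$R{\left(b \right)} = b + \frac{4}{b}$
$R{\left(-2 \right)} \left(0 + 8\right) \left(-35\right) = \left(-2 + \frac{4}{-2}\right) \left(0 + 8\right) \left(-35\right) = \left(-2 + 4 \left(- \frac{1}{2}\right)\right) 8 \left(-35\right) = \left(-2 - 2\right) 8 \left(-35\right) = \left(-4\right) 8 \left(-35\right) = \left(-32\right) \left(-35\right) = 1120$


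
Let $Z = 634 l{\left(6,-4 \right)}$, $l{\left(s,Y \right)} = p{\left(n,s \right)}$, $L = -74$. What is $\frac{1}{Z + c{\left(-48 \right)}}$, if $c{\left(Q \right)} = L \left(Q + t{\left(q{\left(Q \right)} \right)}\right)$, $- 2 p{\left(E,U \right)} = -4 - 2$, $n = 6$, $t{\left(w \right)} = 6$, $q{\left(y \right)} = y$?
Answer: $\frac{1}{5010} \approx 0.0001996$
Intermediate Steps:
$p{\left(E,U \right)} = 3$ ($p{\left(E,U \right)} = - \frac{-4 - 2}{2} = \left(- \frac{1}{2}\right) \left(-6\right) = 3$)
$l{\left(s,Y \right)} = 3$
$Z = 1902$ ($Z = 634 \cdot 3 = 1902$)
$c{\left(Q \right)} = -444 - 74 Q$ ($c{\left(Q \right)} = - 74 \left(Q + 6\right) = - 74 \left(6 + Q\right) = -444 - 74 Q$)
$\frac{1}{Z + c{\left(-48 \right)}} = \frac{1}{1902 - -3108} = \frac{1}{1902 + \left(-444 + 3552\right)} = \frac{1}{1902 + 3108} = \frac{1}{5010}$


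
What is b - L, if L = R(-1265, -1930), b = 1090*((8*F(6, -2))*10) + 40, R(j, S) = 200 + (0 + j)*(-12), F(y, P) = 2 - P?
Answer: 333460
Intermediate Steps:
R(j, S) = 200 - 12*j (R(j, S) = 200 + j*(-12) = 200 - 12*j)
b = 348840 (b = 1090*((8*(2 - 1*(-2)))*10) + 40 = 1090*((8*(2 + 2))*10) + 40 = 1090*((8*4)*10) + 40 = 1090*(32*10) + 40 = 1090*320 + 40 = 348800 + 40 = 348840)
L = 15380 (L = 200 - 12*(-1265) = 200 + 15180 = 15380)
b - L = 348840 - 1*15380 = 348840 - 15380 = 333460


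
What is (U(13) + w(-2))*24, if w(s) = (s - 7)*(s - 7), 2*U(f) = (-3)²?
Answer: 2052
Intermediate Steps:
U(f) = 9/2 (U(f) = (½)*(-3)² = (½)*9 = 9/2)
w(s) = (-7 + s)² (w(s) = (-7 + s)*(-7 + s) = (-7 + s)²)
(U(13) + w(-2))*24 = (9/2 + (-7 - 2)²)*24 = (9/2 + (-9)²)*24 = (9/2 + 81)*24 = (171/2)*24 = 2052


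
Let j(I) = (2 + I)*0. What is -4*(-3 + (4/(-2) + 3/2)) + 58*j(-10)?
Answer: 14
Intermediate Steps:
j(I) = 0
-4*(-3 + (4/(-2) + 3/2)) + 58*j(-10) = -4*(-3 + (4/(-2) + 3/2)) + 58*0 = -4*(-3 + (4*(-½) + 3*(½))) + 0 = -4*(-3 + (-2 + 3/2)) + 0 = -4*(-3 - ½) + 0 = -4*(-7/2) + 0 = 14 + 0 = 14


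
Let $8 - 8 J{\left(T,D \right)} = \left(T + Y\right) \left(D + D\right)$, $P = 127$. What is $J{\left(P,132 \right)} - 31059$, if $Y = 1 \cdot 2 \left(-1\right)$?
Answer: $-35183$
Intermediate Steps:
$Y = -2$ ($Y = 1 \left(-2\right) = -2$)
$J{\left(T,D \right)} = 1 - \frac{D \left(-2 + T\right)}{4}$ ($J{\left(T,D \right)} = 1 - \frac{\left(T - 2\right) \left(D + D\right)}{8} = 1 - \frac{\left(-2 + T\right) 2 D}{8} = 1 - \frac{2 D \left(-2 + T\right)}{8} = 1 - \frac{D \left(-2 + T\right)}{4}$)
$J{\left(P,132 \right)} - 31059 = \left(1 + \frac{1}{2} \cdot 132 - 33 \cdot 127\right) - 31059 = \left(1 + 66 - 4191\right) - 31059 = -4124 - 31059 = -35183$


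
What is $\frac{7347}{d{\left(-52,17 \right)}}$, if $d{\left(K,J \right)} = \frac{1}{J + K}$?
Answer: $-257145$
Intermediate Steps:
$\frac{7347}{d{\left(-52,17 \right)}} = \frac{7347}{\frac{1}{17 - 52}} = \frac{7347}{\frac{1}{-35}} = \frac{7347}{- \frac{1}{35}} = 7347 \left(-35\right) = -257145$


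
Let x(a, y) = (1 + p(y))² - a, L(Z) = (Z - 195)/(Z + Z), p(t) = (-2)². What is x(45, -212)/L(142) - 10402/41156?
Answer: 116607387/1090634 ≈ 106.92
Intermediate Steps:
p(t) = 4
L(Z) = (-195 + Z)/(2*Z) (L(Z) = (-195 + Z)/((2*Z)) = (-195 + Z)*(1/(2*Z)) = (-195 + Z)/(2*Z))
x(a, y) = 25 - a (x(a, y) = (1 + 4)² - a = 5² - a = 25 - a)
x(45, -212)/L(142) - 10402/41156 = (25 - 1*45)/(((½)*(-195 + 142)/142)) - 10402/41156 = (25 - 45)/(((½)*(1/142)*(-53))) - 10402*1/41156 = -20/(-53/284) - 5201/20578 = -20*(-284/53) - 5201/20578 = 5680/53 - 5201/20578 = 116607387/1090634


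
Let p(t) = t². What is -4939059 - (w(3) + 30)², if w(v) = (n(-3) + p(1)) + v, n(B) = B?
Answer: -4940020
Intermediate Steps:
w(v) = -2 + v (w(v) = (-3 + 1²) + v = (-3 + 1) + v = -2 + v)
-4939059 - (w(3) + 30)² = -4939059 - ((-2 + 3) + 30)² = -4939059 - (1 + 30)² = -4939059 - 1*31² = -4939059 - 1*961 = -4939059 - 961 = -4940020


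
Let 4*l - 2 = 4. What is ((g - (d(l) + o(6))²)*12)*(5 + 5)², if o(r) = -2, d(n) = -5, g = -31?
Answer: -96000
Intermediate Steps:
l = 3/2 (l = ½ + (¼)*4 = ½ + 1 = 3/2 ≈ 1.5000)
((g - (d(l) + o(6))²)*12)*(5 + 5)² = ((-31 - (-5 - 2)²)*12)*(5 + 5)² = ((-31 - 1*(-7)²)*12)*10² = ((-31 - 1*49)*12)*100 = ((-31 - 49)*12)*100 = -80*12*100 = -960*100 = -96000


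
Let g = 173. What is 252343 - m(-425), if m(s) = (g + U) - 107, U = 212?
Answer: 252065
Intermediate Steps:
m(s) = 278 (m(s) = (173 + 212) - 107 = 385 - 107 = 278)
252343 - m(-425) = 252343 - 1*278 = 252343 - 278 = 252065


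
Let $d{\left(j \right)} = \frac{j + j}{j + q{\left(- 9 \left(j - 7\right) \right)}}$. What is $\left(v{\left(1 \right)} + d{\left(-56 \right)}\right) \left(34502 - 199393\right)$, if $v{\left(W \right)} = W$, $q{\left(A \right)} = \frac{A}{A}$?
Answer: $- \frac{27536797}{55} \approx -5.0067 \cdot 10^{5}$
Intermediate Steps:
$q{\left(A \right)} = 1$
$d{\left(j \right)} = \frac{2 j}{1 + j}$ ($d{\left(j \right)} = \frac{j + j}{j + 1} = \frac{2 j}{1 + j}$)
$\left(v{\left(1 \right)} + d{\left(-56 \right)}\right) \left(34502 - 199393\right) = \left(1 + 2 \left(-56\right) \frac{1}{1 - 56}\right) \left(34502 - 199393\right) = \left(1 + 2 \left(-56\right) \frac{1}{-55}\right) \left(-164891\right) = \left(1 + 2 \left(-56\right) \left(- \frac{1}{55}\right)\right) \left(-164891\right) = \left(1 + \frac{112}{55}\right) \left(-164891\right) = \frac{167}{55} \left(-164891\right) = - \frac{27536797}{55}$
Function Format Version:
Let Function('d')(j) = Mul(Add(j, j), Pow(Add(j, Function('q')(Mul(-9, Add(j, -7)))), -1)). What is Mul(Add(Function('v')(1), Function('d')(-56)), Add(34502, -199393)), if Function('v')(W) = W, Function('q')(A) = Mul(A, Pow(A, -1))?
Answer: Rational(-27536797, 55) ≈ -5.0067e+5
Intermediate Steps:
Function('q')(A) = 1
Function('d')(j) = Mul(2, j, Pow(Add(1, j), -1)) (Function('d')(j) = Mul(Add(j, j), Pow(Add(j, 1), -1)) = Mul(Mul(2, j), Pow(Add(1, j), -1)) = Mul(2, j, Pow(Add(1, j), -1)))
Mul(Add(Function('v')(1), Function('d')(-56)), Add(34502, -199393)) = Mul(Add(1, Mul(2, -56, Pow(Add(1, -56), -1))), Add(34502, -199393)) = Mul(Add(1, Mul(2, -56, Pow(-55, -1))), -164891) = Mul(Add(1, Mul(2, -56, Rational(-1, 55))), -164891) = Mul(Add(1, Rational(112, 55)), -164891) = Mul(Rational(167, 55), -164891) = Rational(-27536797, 55)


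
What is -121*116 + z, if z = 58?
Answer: -13978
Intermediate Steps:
-121*116 + z = -121*116 + 58 = -14036 + 58 = -13978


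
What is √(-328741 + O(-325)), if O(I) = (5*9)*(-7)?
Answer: 4*I*√20566 ≈ 573.63*I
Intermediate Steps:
O(I) = -315 (O(I) = 45*(-7) = -315)
√(-328741 + O(-325)) = √(-328741 - 315) = √(-329056) = 4*I*√20566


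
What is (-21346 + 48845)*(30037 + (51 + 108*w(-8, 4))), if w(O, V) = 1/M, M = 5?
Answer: 4139919452/5 ≈ 8.2798e+8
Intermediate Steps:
w(O, V) = ⅕ (w(O, V) = 1/5 = ⅕)
(-21346 + 48845)*(30037 + (51 + 108*w(-8, 4))) = (-21346 + 48845)*(30037 + (51 + 108*(⅕))) = 27499*(30037 + (51 + 108/5)) = 27499*(30037 + 363/5) = 27499*(150548/5) = 4139919452/5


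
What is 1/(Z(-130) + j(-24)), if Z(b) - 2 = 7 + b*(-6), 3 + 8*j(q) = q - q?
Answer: 8/6309 ≈ 0.0012680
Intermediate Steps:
j(q) = -3/8 (j(q) = -3/8 + (q - q)/8 = -3/8 + (⅛)*0 = -3/8 + 0 = -3/8)
Z(b) = 9 - 6*b (Z(b) = 2 + (7 + b*(-6)) = 2 + (7 - 6*b) = 9 - 6*b)
1/(Z(-130) + j(-24)) = 1/((9 - 6*(-130)) - 3/8) = 1/((9 + 780) - 3/8) = 1/(789 - 3/8) = 1/(6309/8) = 8/6309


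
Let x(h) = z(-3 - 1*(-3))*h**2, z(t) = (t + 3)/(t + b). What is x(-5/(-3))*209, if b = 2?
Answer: 5225/6 ≈ 870.83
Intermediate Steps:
z(t) = (3 + t)/(2 + t) (z(t) = (t + 3)/(t + 2) = (3 + t)/(2 + t))
x(h) = 3*h**2/2 (x(h) = ((3 + (-3 - 1*(-3)))/(2 + (-3 - 1*(-3))))*h**2 = ((3 + (-3 + 3))/(2 + (-3 + 3)))*h**2 = ((3 + 0)/(2 + 0))*h**2 = (3/2)*h**2 = ((1/2)*3)*h**2 = 3*h**2/2)
x(-5/(-3))*209 = (3*(-5/(-3))**2/2)*209 = (3*(-5*(-1/3))**2/2)*209 = (3*(5/3)**2/2)*209 = ((3/2)*(25/9))*209 = (25/6)*209 = 5225/6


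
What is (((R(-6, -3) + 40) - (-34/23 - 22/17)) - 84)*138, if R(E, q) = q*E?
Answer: -54492/17 ≈ -3205.4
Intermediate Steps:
R(E, q) = E*q
(((R(-6, -3) + 40) - (-34/23 - 22/17)) - 84)*138 = (((-6*(-3) + 40) - (-34/23 - 22/17)) - 84)*138 = (((18 + 40) - (-34*1/23 - 22*1/17)) - 84)*138 = ((58 - (-34/23 - 22/17)) - 84)*138 = ((58 - 1*(-1084/391)) - 84)*138 = ((58 + 1084/391) - 84)*138 = (23762/391 - 84)*138 = -9082/391*138 = -54492/17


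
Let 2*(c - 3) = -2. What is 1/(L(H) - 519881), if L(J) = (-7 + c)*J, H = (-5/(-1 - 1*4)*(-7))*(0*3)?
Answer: -1/519881 ≈ -1.9235e-6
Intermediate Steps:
c = 2 (c = 3 + (1/2)*(-2) = 3 - 1 = 2)
H = 0 (H = (-5/(-1 - 4)*(-7))*0 = (-5/(-5)*(-7))*0 = (-5*(-1/5)*(-7))*0 = (1*(-7))*0 = -7*0 = 0)
L(J) = -5*J (L(J) = (-7 + 2)*J = -5*J)
1/(L(H) - 519881) = 1/(-5*0 - 519881) = 1/(0 - 519881) = 1/(-519881) = -1/519881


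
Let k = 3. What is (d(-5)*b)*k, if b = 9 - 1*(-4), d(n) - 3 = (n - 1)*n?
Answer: 1287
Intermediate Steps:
d(n) = 3 + n*(-1 + n) (d(n) = 3 + (n - 1)*n = 3 + (-1 + n)*n = 3 + n*(-1 + n))
b = 13 (b = 9 + 4 = 13)
(d(-5)*b)*k = ((3 + (-5)² - 1*(-5))*13)*3 = ((3 + 25 + 5)*13)*3 = (33*13)*3 = 429*3 = 1287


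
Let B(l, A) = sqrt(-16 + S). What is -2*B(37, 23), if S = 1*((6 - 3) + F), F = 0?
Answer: -2*I*sqrt(13) ≈ -7.2111*I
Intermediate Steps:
S = 3 (S = 1*((6 - 3) + 0) = 1*(3 + 0) = 1*3 = 3)
B(l, A) = I*sqrt(13) (B(l, A) = sqrt(-16 + 3) = sqrt(-13) = I*sqrt(13))
-2*B(37, 23) = -2*I*sqrt(13)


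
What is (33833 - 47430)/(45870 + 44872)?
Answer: -13597/90742 ≈ -0.14984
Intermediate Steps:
(33833 - 47430)/(45870 + 44872) = -13597/90742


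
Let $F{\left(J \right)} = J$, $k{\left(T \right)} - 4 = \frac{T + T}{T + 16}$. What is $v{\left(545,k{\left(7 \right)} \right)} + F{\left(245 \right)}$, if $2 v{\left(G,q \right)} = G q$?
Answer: $\frac{34520}{23} \approx 1500.9$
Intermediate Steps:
$k{\left(T \right)} = 4 + \frac{2 T}{16 + T}$ ($k{\left(T \right)} = 4 + \frac{T + T}{T + 16} = 4 + \frac{2 T}{16 + T}$)
$v{\left(G,q \right)} = \frac{G q}{2}$
$v{\left(545,k{\left(7 \right)} \right)} + F{\left(245 \right)} = \frac{1}{2} \cdot 545 \frac{2 \left(32 + 3 \cdot 7\right)}{16 + 7} + 245 = \frac{1}{2} \cdot 545 \frac{2 \left(32 + 21\right)}{23} + 245 = \frac{1}{2} \cdot 545 \cdot 2 \cdot \frac{1}{23} \cdot 53 + 245 = \frac{1}{2} \cdot 545 \cdot \frac{106}{23} + 245 = \frac{28885}{23} + 245 = \frac{34520}{23}$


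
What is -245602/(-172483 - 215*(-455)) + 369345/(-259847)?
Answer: 18122191942/9699828663 ≈ 1.8683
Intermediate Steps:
-245602/(-172483 - 215*(-455)) + 369345/(-259847) = -245602/(-172483 + 97825) + 369345*(-1/259847) = -245602/(-74658) - 369345/259847 = -245602*(-1/74658) - 369345/259847 = 122801/37329 - 369345/259847 = 18122191942/9699828663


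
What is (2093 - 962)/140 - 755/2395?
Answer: 520609/67060 ≈ 7.7633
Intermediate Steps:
(2093 - 962)/140 - 755/2395 = 1131*(1/140) - 755*1/2395 = 1131/140 - 151/479 = 520609/67060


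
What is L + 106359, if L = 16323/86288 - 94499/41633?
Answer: 382079607430883/3592428304 ≈ 1.0636e+5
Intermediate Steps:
L = -7474554253/3592428304 (L = 16323*(1/86288) - 94499*1/41633 = 16323/86288 - 94499/41633 = -7474554253/3592428304 ≈ -2.0806)
L + 106359 = -7474554253/3592428304 + 106359 = 382079607430883/3592428304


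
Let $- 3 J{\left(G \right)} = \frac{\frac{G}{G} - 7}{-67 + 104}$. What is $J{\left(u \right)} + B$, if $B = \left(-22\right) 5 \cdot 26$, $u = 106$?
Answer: $- \frac{105818}{37} \approx -2859.9$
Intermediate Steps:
$B = -2860$ ($B = \left(-110\right) 26 = -2860$)
$J{\left(G \right)} = \frac{2}{37}$ ($J{\left(G \right)} = - \frac{\left(\frac{G}{G} - 7\right) \frac{1}{-67 + 104}}{3} = - \frac{\left(1 - 7\right) \frac{1}{37}}{3} = - \frac{\left(-6\right) \frac{1}{37}}{3} = \left(- \frac{1}{3}\right) \left(- \frac{6}{37}\right) = \frac{2}{37}$)
$J{\left(u \right)} + B = \frac{2}{37} - 2860 = - \frac{105818}{37}$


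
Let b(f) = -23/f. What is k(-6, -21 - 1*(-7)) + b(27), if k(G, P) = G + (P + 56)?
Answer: 949/27 ≈ 35.148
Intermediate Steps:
k(G, P) = 56 + G + P (k(G, P) = G + (56 + P) = 56 + G + P)
k(-6, -21 - 1*(-7)) + b(27) = (56 - 6 + (-21 - 1*(-7))) - 23/27 = (56 - 6 + (-21 + 7)) - 23*1/27 = (56 - 6 - 14) - 23/27 = 36 - 23/27 = 949/27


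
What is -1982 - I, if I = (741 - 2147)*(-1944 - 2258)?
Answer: -5909994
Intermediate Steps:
I = 5908012 (I = -1406*(-4202) = 5908012)
-1982 - I = -1982 - 1*5908012 = -1982 - 5908012 = -5909994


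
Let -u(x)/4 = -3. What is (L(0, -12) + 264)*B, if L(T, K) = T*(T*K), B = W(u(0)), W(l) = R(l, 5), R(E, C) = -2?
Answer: -528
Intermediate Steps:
u(x) = 12 (u(x) = -4*(-3) = 12)
W(l) = -2
B = -2
L(T, K) = K*T² (L(T, K) = T*(K*T) = K*T²)
(L(0, -12) + 264)*B = (-12*0² + 264)*(-2) = (-12*0 + 264)*(-2) = (0 + 264)*(-2) = 264*(-2) = -528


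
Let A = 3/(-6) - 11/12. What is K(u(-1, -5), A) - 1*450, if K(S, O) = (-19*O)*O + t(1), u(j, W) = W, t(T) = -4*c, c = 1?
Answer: -70867/144 ≈ -492.13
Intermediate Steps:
t(T) = -4 (t(T) = -4*1 = -4)
A = -17/12 (A = 3*(-1/6) - 11*1/12 = -1/2 - 11/12 = -17/12 ≈ -1.4167)
K(S, O) = -4 - 19*O**2 (K(S, O) = (-19*O)*O - 4 = -19*O**2 - 4 = -4 - 19*O**2)
K(u(-1, -5), A) - 1*450 = (-4 - 19*(-17/12)**2) - 1*450 = (-4 - 19*289/144) - 450 = (-4 - 5491/144) - 450 = -6067/144 - 450 = -70867/144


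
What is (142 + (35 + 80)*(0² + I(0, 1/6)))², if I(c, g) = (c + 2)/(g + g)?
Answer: 692224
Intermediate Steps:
I(c, g) = (2 + c)/(2*g) (I(c, g) = (2 + c)/((2*g)) = (2 + c)*(1/(2*g)) = (2 + c)/(2*g))
(142 + (35 + 80)*(0² + I(0, 1/6)))² = (142 + (35 + 80)*(0² + (2 + 0)/(2*(1/6))))² = (142 + 115*(0 + (½)*2/(⅙)))² = (142 + 115*(0 + (½)*6*2))² = (142 + 115*(0 + 6))² = (142 + 115*6)² = (142 + 690)² = 832² = 692224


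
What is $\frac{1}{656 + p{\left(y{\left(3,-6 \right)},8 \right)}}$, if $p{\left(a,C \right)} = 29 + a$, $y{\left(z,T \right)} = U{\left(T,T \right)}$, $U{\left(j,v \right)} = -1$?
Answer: $\frac{1}{684} \approx 0.001462$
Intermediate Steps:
$y{\left(z,T \right)} = -1$
$\frac{1}{656 + p{\left(y{\left(3,-6 \right)},8 \right)}} = \frac{1}{656 + \left(29 - 1\right)} = \frac{1}{656 + 28} = \frac{1}{684}$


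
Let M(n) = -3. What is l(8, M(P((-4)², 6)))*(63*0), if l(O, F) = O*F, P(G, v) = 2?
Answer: 0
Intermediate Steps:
l(O, F) = F*O
l(8, M(P((-4)², 6)))*(63*0) = (-3*8)*(63*0) = -24*0 = 0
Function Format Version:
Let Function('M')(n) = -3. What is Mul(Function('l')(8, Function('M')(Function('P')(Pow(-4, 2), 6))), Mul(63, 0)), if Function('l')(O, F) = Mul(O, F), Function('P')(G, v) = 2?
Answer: 0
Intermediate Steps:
Function('l')(O, F) = Mul(F, O)
Mul(Function('l')(8, Function('M')(Function('P')(Pow(-4, 2), 6))), Mul(63, 0)) = Mul(Mul(-3, 8), Mul(63, 0)) = Mul(-24, 0) = 0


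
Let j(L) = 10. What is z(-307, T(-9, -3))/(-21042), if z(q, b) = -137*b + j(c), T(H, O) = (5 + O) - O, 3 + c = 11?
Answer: 75/2338 ≈ 0.032079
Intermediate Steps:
c = 8 (c = -3 + 11 = 8)
T(H, O) = 5
z(q, b) = 10 - 137*b (z(q, b) = -137*b + 10 = 10 - 137*b)
z(-307, T(-9, -3))/(-21042) = (10 - 137*5)/(-21042) = (10 - 685)*(-1/21042) = -675*(-1/21042) = 75/2338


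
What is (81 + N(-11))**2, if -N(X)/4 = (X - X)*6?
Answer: 6561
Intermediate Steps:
N(X) = 0 (N(X) = -4*(X - X)*6 = -0*6 = -4*0 = 0)
(81 + N(-11))**2 = (81 + 0)**2 = 81**2 = 6561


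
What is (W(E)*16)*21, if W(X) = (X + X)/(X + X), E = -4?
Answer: 336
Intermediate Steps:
W(X) = 1 (W(X) = (2*X)/((2*X)) = (2*X)*(1/(2*X)) = 1)
(W(E)*16)*21 = (1*16)*21 = 16*21 = 336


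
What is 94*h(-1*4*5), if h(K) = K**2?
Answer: 37600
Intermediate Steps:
94*h(-1*4*5) = 94*(-1*4*5)**2 = 94*(-4*5)**2 = 94*(-20)**2 = 94*400 = 37600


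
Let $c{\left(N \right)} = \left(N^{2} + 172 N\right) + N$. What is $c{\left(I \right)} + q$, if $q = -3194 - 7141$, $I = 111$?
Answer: $21189$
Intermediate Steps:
$c{\left(N \right)} = N^{2} + 173 N$
$q = -10335$ ($q = -3194 - 7141 = -10335$)
$c{\left(I \right)} + q = 111 \left(173 + 111\right) - 10335 = 111 \cdot 284 - 10335 = 31524 - 10335 = 21189$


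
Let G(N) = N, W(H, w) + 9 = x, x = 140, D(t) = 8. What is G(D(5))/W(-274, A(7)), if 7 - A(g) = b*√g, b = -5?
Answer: 8/131 ≈ 0.061069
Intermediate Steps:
A(g) = 7 + 5*√g (A(g) = 7 - (-5)*√g = 7 + 5*√g)
W(H, w) = 131 (W(H, w) = -9 + 140 = 131)
G(D(5))/W(-274, A(7)) = 8/131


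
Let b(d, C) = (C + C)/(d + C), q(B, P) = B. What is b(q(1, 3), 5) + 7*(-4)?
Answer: -79/3 ≈ -26.333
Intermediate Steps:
b(d, C) = 2*C/(C + d) (b(d, C) = (2*C)/(C + d) = 2*C/(C + d))
b(q(1, 3), 5) + 7*(-4) = 2*5/(5 + 1) + 7*(-4) = 2*5/6 - 28 = 2*5*(⅙) - 28 = 5/3 - 28 = -79/3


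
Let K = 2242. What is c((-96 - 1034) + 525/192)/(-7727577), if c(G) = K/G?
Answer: 143488/557506042665 ≈ 2.5737e-7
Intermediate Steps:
c(G) = 2242/G
c((-96 - 1034) + 525/192)/(-7727577) = (2242/((-96 - 1034) + 525/192))/(-7727577) = (2242/(-1130 + 525*(1/192)))*(-1/7727577) = (2242/(-1130 + 175/64))*(-1/7727577) = (2242/(-72145/64))*(-1/7727577) = (2242*(-64/72145))*(-1/7727577) = -143488/72145*(-1/7727577) = 143488/557506042665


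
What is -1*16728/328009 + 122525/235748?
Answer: 36245710181/77327465732 ≈ 0.46873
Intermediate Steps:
-1*16728/328009 + 122525/235748 = -16728*1/328009 + 122525*(1/235748) = -16728/328009 + 122525/235748 = 36245710181/77327465732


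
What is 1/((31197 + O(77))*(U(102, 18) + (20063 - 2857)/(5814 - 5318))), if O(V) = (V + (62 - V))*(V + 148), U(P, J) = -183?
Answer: -248/1660551807 ≈ -1.4935e-7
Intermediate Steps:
O(V) = 9176 + 62*V (O(V) = 62*(148 + V) = 9176 + 62*V)
1/((31197 + O(77))*(U(102, 18) + (20063 - 2857)/(5814 - 5318))) = 1/((31197 + (9176 + 62*77))*(-183 + (20063 - 2857)/(5814 - 5318))) = 1/((31197 + (9176 + 4774))*(-183 + 17206/496)) = 1/((31197 + 13950)*(-183 + 17206*(1/496))) = 1/(45147*(-183 + 8603/248)) = 1/(45147*(-36781/248)) = 1/(-1660551807/248) = -248/1660551807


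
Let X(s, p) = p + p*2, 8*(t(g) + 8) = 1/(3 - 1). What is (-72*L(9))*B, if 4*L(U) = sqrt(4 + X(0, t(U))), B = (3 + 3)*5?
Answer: -135*I*sqrt(317) ≈ -2403.6*I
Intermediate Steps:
t(g) = -127/16 (t(g) = -8 + 1/(8*(3 - 1)) = -8 + (1/8)/2 = -8 + (1/8)*(1/2) = -8 + 1/16 = -127/16)
X(s, p) = 3*p (X(s, p) = p + 2*p = 3*p)
B = 30 (B = 6*5 = 30)
L(U) = I*sqrt(317)/16 (L(U) = sqrt(4 + 3*(-127/16))/4 = sqrt(4 - 381/16)/4 = sqrt(-317/16)/4 = (I*sqrt(317)/4)/4 = I*sqrt(317)/16)
(-72*L(9))*B = -9*I*sqrt(317)/2*30 = -135*I*sqrt(317)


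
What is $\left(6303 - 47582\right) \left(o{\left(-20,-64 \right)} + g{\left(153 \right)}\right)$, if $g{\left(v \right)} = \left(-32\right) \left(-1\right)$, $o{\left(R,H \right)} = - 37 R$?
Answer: $-31867388$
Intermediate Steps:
$g{\left(v \right)} = 32$
$\left(6303 - 47582\right) \left(o{\left(-20,-64 \right)} + g{\left(153 \right)}\right) = \left(6303 - 47582\right) \left(\left(-37\right) \left(-20\right) + 32\right) = - 41279 \left(740 + 32\right) = \left(-41279\right) 772 = -31867388$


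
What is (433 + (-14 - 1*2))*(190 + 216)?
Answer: 169302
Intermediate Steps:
(433 + (-14 - 1*2))*(190 + 216) = (433 + (-14 - 2))*406 = (433 - 16)*406 = 417*406 = 169302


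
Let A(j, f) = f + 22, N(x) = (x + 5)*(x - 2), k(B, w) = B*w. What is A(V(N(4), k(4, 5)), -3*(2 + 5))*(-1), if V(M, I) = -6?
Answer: -1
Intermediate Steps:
N(x) = (-2 + x)*(5 + x) (N(x) = (5 + x)*(-2 + x) = (-2 + x)*(5 + x))
A(j, f) = 22 + f
A(V(N(4), k(4, 5)), -3*(2 + 5))*(-1) = (22 - 3*(2 + 5))*(-1) = (22 - 3*7)*(-1) = (22 - 21)*(-1) = 1*(-1) = -1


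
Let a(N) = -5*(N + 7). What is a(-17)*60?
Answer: 3000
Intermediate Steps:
a(N) = -35 - 5*N (a(N) = -5*(7 + N) = -35 - 5*N)
a(-17)*60 = (-35 - 5*(-17))*60 = (-35 + 85)*60 = 50*60 = 3000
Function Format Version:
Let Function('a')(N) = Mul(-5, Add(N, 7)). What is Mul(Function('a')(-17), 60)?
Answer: 3000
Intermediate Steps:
Function('a')(N) = Add(-35, Mul(-5, N)) (Function('a')(N) = Mul(-5, Add(7, N)) = Add(-35, Mul(-5, N)))
Mul(Function('a')(-17), 60) = Mul(Add(-35, Mul(-5, -17)), 60) = Mul(Add(-35, 85), 60) = Mul(50, 60) = 3000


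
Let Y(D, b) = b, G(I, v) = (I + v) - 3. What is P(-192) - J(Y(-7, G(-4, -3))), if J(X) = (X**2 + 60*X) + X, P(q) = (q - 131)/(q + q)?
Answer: 196163/384 ≈ 510.84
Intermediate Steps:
G(I, v) = -3 + I + v
P(q) = (-131 + q)/(2*q) (P(q) = (-131 + q)/((2*q)) = (-131 + q)*(1/(2*q)) = (-131 + q)/(2*q))
J(X) = X**2 + 61*X
P(-192) - J(Y(-7, G(-4, -3))) = (1/2)*(-131 - 192)/(-192) - (-3 - 4 - 3)*(61 + (-3 - 4 - 3)) = (1/2)*(-1/192)*(-323) - (-10)*(61 - 10) = 323/384 - (-10)*51 = 323/384 - 1*(-510) = 323/384 + 510 = 196163/384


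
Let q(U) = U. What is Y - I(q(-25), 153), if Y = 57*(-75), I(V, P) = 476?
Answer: -4751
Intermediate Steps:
Y = -4275
Y - I(q(-25), 153) = -4275 - 1*476 = -4275 - 476 = -4751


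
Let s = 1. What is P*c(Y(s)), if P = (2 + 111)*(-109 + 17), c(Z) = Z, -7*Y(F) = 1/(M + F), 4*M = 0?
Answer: 10396/7 ≈ 1485.1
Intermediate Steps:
M = 0 (M = (¼)*0 = 0)
Y(F) = -1/(7*F) (Y(F) = -1/(7*(0 + F)) = -1/(7*F))
P = -10396 (P = 113*(-92) = -10396)
P*c(Y(s)) = -(-10396)/(7*1) = -(-10396)/7 = -10396*(-⅐) = 10396/7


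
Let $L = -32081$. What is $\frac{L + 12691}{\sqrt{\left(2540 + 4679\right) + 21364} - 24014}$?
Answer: $\frac{66518780}{82377659} + \frac{2770 \sqrt{28583}}{82377659} \approx 0.81317$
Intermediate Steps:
$\frac{L + 12691}{\sqrt{\left(2540 + 4679\right) + 21364} - 24014} = \frac{-32081 + 12691}{\sqrt{\left(2540 + 4679\right) + 21364} - 24014} = - \frac{19390}{\sqrt{7219 + 21364} - 24014} = - \frac{19390}{\sqrt{28583} - 24014} = - \frac{19390}{-24014 + \sqrt{28583}}$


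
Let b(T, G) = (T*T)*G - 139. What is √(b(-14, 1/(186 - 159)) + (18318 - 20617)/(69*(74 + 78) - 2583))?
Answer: I*√74254716330/23715 ≈ 11.49*I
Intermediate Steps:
b(T, G) = -139 + G*T² (b(T, G) = T²*G - 139 = G*T² - 139 = -139 + G*T²)
√(b(-14, 1/(186 - 159)) + (18318 - 20617)/(69*(74 + 78) - 2583)) = √((-139 + (-14)²/(186 - 159)) + (18318 - 20617)/(69*(74 + 78) - 2583)) = √((-139 + 196/27) - 2299/(69*152 - 2583)) = √((-139 + (1/27)*196) - 2299/(10488 - 2583)) = √((-139 + 196/27) - 2299/7905) = √(-3557/27 - 2299*1/7905) = √(-3557/27 - 2299/7905) = √(-9393386/71145) = I*√74254716330/23715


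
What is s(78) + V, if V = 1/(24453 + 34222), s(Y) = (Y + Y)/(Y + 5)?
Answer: 9153383/4870025 ≈ 1.8795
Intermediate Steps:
s(Y) = 2*Y/(5 + Y) (s(Y) = (2*Y)/(5 + Y) = 2*Y/(5 + Y))
V = 1/58675 ≈ 1.7043e-5
s(78) + V = 2*78/(5 + 78) + 1/58675 = 2*78/83 + 1/58675 = 2*78*(1/83) + 1/58675 = 156/83 + 1/58675 = 9153383/4870025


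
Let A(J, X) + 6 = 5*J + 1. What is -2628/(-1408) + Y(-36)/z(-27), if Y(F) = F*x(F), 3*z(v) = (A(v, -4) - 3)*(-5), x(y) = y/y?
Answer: 39249/22880 ≈ 1.7154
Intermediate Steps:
x(y) = 1
A(J, X) = -5 + 5*J (A(J, X) = -6 + (5*J + 1) = -6 + (1 + 5*J) = -5 + 5*J)
z(v) = 40/3 - 25*v/3 (z(v) = (((-5 + 5*v) - 3)*(-5))/3 = ((-8 + 5*v)*(-5))/3 = (40 - 25*v)/3 = 40/3 - 25*v/3)
Y(F) = F (Y(F) = F*1 = F)
-2628/(-1408) + Y(-36)/z(-27) = -2628/(-1408) - 36/(40/3 - 25/3*(-27)) = -2628*(-1/1408) - 36/(40/3 + 225) = 657/352 - 36/715/3 = 657/352 - 36*3/715 = 657/352 - 108/715 = 39249/22880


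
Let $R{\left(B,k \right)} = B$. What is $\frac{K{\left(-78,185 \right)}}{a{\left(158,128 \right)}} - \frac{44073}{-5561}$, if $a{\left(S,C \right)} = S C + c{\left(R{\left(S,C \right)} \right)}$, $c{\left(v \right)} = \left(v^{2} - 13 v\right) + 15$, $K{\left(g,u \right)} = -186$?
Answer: $\frac{7633219}{963661} \approx 7.9211$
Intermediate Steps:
$c{\left(v \right)} = 15 + v^{2} - 13 v$
$a{\left(S,C \right)} = 15 + S^{2} - 13 S + C S$ ($a{\left(S,C \right)} = S C + \left(15 + S^{2} - 13 S\right) = C S + \left(15 + S^{2} - 13 S\right) = 15 + S^{2} - 13 S + C S$)
$\frac{K{\left(-78,185 \right)}}{a{\left(158,128 \right)}} - \frac{44073}{-5561} = - \frac{186}{15 + 158^{2} - 2054 + 128 \cdot 158} - \frac{44073}{-5561} = - \frac{186}{15 + 24964 - 2054 + 20224} - - \frac{531}{67} = - \frac{186}{43149} + \frac{531}{67} = \left(-186\right) \frac{1}{43149} + \frac{531}{67} = - \frac{62}{14383} + \frac{531}{67} = \frac{7633219}{963661}$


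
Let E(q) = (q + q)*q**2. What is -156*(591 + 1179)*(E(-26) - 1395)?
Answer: 10091357640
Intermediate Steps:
E(q) = 2*q**3 (E(q) = (2*q)*q**2 = 2*q**3)
-156*(591 + 1179)*(E(-26) - 1395) = -156*(591 + 1179)*(2*(-26)**3 - 1395) = -276120*(2*(-17576) - 1395) = -276120*(-35152 - 1395) = -276120*(-36547) = -156*(-64688190) = 10091357640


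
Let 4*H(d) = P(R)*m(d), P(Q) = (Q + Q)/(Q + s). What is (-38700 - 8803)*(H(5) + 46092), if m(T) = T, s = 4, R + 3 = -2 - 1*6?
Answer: -30655728529/14 ≈ -2.1897e+9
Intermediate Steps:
R = -11 (R = -3 + (-2 - 1*6) = -3 + (-2 - 6) = -3 - 8 = -11)
P(Q) = 2*Q/(4 + Q) (P(Q) = (Q + Q)/(Q + 4) = (2*Q)/(4 + Q) = 2*Q/(4 + Q))
H(d) = 11*d/14 (H(d) = ((2*(-11)/(4 - 11))*d)/4 = ((2*(-11)/(-7))*d)/4 = ((2*(-11)*(-⅐))*d)/4 = (22*d/7)/4 = 11*d/14)
(-38700 - 8803)*(H(5) + 46092) = (-38700 - 8803)*((11/14)*5 + 46092) = -47503*(55/14 + 46092) = -47503*645343/14 = -30655728529/14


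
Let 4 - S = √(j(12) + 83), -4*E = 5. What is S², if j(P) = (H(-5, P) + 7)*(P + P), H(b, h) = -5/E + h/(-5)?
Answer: (20 - √7235)²/25 ≈ 169.31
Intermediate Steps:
E = -5/4 (E = -¼*5 = -5/4 ≈ -1.2500)
H(b, h) = 4 - h/5 (H(b, h) = -5/(-5/4) + h/(-5) = -5*(-⅘) + h*(-⅕) = 4 - h/5)
j(P) = 2*P*(11 - P/5) (j(P) = ((4 - P/5) + 7)*(P + P) = (11 - P/5)*(2*P) = 2*P*(11 - P/5))
S = 4 - √7235/5 (S = 4 - √((⅖)*12*(55 - 1*12) + 83) = 4 - √((⅖)*12*(55 - 12) + 83) = 4 - √((⅖)*12*43 + 83) = 4 - √(1032/5 + 83) = 4 - √(1447/5) = 4 - √7235/5 ≈ -13.012)
S² = (4 - √7235/5)²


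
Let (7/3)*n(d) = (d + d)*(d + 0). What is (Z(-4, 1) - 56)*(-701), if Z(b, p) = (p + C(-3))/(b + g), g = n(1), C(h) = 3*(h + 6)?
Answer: 456351/11 ≈ 41486.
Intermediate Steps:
C(h) = 18 + 3*h (C(h) = 3*(6 + h) = 18 + 3*h)
n(d) = 6*d²/7 (n(d) = 3*((d + d)*(d + 0))/7 = 3*((2*d)*d)/7 = 3*(2*d²)/7 = 6*d²/7)
g = 6/7 (g = (6/7)*1² = (6/7)*1 = 6/7 ≈ 0.85714)
Z(b, p) = (9 + p)/(6/7 + b) (Z(b, p) = (p + (18 + 3*(-3)))/(b + 6/7) = (p + (18 - 9))/(6/7 + b) = (p + 9)/(6/7 + b) = (9 + p)/(6/7 + b))
(Z(-4, 1) - 56)*(-701) = (7*(9 + 1)/(6 + 7*(-4)) - 56)*(-701) = (7*10/(6 - 28) - 56)*(-701) = (7*10/(-22) - 56)*(-701) = (7*(-1/22)*10 - 56)*(-701) = (-35/11 - 56)*(-701) = -651/11*(-701) = 456351/11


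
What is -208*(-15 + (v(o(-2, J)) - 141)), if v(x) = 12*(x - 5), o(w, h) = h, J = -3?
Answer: 52416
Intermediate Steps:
v(x) = -60 + 12*x (v(x) = 12*(-5 + x) = -60 + 12*x)
-208*(-15 + (v(o(-2, J)) - 141)) = -208*(-15 + ((-60 + 12*(-3)) - 141)) = -208*(-15 + ((-60 - 36) - 141)) = -208*(-15 + (-96 - 141)) = -208*(-15 - 237) = -208*(-252) = 52416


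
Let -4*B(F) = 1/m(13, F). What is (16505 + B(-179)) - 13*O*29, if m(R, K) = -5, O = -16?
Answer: 450741/20 ≈ 22537.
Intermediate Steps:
B(F) = 1/20 (B(F) = -¼/(-5) = -¼*(-⅕) = 1/20)
(16505 + B(-179)) - 13*O*29 = (16505 + 1/20) - 13*(-16)*29 = 330101/20 + 208*29 = 330101/20 + 6032 = 450741/20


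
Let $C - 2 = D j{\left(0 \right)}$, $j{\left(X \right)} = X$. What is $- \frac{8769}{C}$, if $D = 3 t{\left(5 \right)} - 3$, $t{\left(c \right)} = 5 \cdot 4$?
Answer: $- \frac{8769}{2} \approx -4384.5$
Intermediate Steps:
$t{\left(c \right)} = 20$
$D = 57$ ($D = 3 \cdot 20 - 3 = 60 - 3 = 57$)
$C = 2$ ($C = 2 + 57 \cdot 0 = 2 + 0 = 2$)
$- \frac{8769}{C} = - \frac{8769}{2}$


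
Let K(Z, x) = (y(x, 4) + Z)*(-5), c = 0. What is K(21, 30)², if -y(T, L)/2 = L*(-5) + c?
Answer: 93025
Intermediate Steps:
y(T, L) = 10*L (y(T, L) = -2*(L*(-5) + 0) = -2*(-5*L + 0) = -(-10)*L = 10*L)
K(Z, x) = -200 - 5*Z (K(Z, x) = (10*4 + Z)*(-5) = (40 + Z)*(-5) = -200 - 5*Z)
K(21, 30)² = (-200 - 5*21)² = (-200 - 105)² = (-305)² = 93025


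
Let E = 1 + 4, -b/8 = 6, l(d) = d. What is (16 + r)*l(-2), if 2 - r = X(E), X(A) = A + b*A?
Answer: -506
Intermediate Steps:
b = -48 (b = -8*6 = -48)
E = 5
X(A) = -47*A (X(A) = A - 48*A = -47*A)
r = 237 (r = 2 - (-47)*5 = 2 - 1*(-235) = 2 + 235 = 237)
(16 + r)*l(-2) = (16 + 237)*(-2) = 253*(-2) = -506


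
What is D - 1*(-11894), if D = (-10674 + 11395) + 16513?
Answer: 29128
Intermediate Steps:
D = 17234 (D = 721 + 16513 = 17234)
D - 1*(-11894) = 17234 - 1*(-11894) = 17234 + 11894 = 29128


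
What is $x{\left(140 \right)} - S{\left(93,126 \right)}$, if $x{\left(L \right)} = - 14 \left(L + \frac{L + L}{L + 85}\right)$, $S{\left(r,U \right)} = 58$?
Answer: $- \frac{91594}{45} \approx -2035.4$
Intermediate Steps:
$x{\left(L \right)} = - 14 L - \frac{28 L}{85 + L}$ ($x{\left(L \right)} = - 14 \left(L + \frac{2 L}{85 + L}\right) = - 14 L - \frac{28 L}{85 + L}$)
$x{\left(140 \right)} - S{\left(93,126 \right)} = \left(-14\right) 140 \frac{1}{85 + 140} \left(87 + 140\right) - 58 = \left(-14\right) 140 \cdot \frac{1}{225} \cdot 227 - 58 = - \frac{88984}{45} - 58 = - \frac{91594}{45}$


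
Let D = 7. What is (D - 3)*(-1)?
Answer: -4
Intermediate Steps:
(D - 3)*(-1) = (7 - 3)*(-1) = 4*(-1) = -4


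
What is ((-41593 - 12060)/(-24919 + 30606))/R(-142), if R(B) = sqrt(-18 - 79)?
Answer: 53653*I*sqrt(97)/551639 ≈ 0.95791*I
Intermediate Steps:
R(B) = I*sqrt(97) (R(B) = sqrt(-97) = I*sqrt(97))
((-41593 - 12060)/(-24919 + 30606))/R(-142) = ((-41593 - 12060)/(-24919 + 30606))/((I*sqrt(97))) = (-53653/5687)*(-I*sqrt(97)/97) = (-53653*1/5687)*(-I*sqrt(97)/97) = -(-53653)*I*sqrt(97)/551639 = 53653*I*sqrt(97)/551639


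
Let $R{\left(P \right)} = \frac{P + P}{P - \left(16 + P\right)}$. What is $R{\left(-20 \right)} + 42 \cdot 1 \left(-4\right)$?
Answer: $- \frac{331}{2} \approx -165.5$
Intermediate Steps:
$R{\left(P \right)} = - \frac{P}{8}$ ($R{\left(P \right)} = \frac{2 P}{-16} = 2 P \left(- \frac{1}{16}\right) = - \frac{P}{8}$)
$R{\left(-20 \right)} + 42 \cdot 1 \left(-4\right) = \left(- \frac{1}{8}\right) \left(-20\right) + 42 \cdot 1 \left(-4\right) = \frac{5}{2} + 42 \left(-4\right) = \frac{5}{2} - 168 = - \frac{331}{2}$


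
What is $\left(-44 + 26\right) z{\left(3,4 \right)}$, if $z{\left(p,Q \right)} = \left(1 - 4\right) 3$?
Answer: $162$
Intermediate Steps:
$z{\left(p,Q \right)} = -9$ ($z{\left(p,Q \right)} = \left(-3\right) 3 = -9$)
$\left(-44 + 26\right) z{\left(3,4 \right)} = \left(-44 + 26\right) \left(-9\right) = \left(-18\right) \left(-9\right) = 162$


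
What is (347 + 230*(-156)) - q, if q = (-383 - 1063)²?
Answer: -2126449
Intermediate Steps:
q = 2090916 (q = (-1446)² = 2090916)
(347 + 230*(-156)) - q = (347 + 230*(-156)) - 1*2090916 = (347 - 35880) - 2090916 = -35533 - 2090916 = -2126449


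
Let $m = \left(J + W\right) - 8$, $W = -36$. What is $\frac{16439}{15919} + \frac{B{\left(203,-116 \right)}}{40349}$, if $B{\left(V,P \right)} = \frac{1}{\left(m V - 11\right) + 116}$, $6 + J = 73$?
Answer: $\frac{3166580901233}{3066415299794} \approx 1.0327$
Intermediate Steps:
$J = 67$ ($J = -6 + 73 = 67$)
$m = 23$ ($m = \left(67 - 36\right) - 8 = 31 - 8 = 23$)
$B{\left(V,P \right)} = \frac{1}{105 + 23 V}$ ($B{\left(V,P \right)} = \frac{1}{\left(23 V - 11\right) + 116} = \frac{1}{\left(-11 + 23 V\right) + 116} = \frac{1}{105 + 23 V}$)
$\frac{16439}{15919} + \frac{B{\left(203,-116 \right)}}{40349} = \frac{16439}{15919} + \frac{1}{\left(105 + 23 \cdot 203\right) 40349} = 16439 \cdot \frac{1}{15919} + \frac{1}{105 + 4669} \cdot \frac{1}{40349} = \frac{16439}{15919} + \frac{1}{4774} \cdot \frac{1}{40349} = \frac{16439}{15919} + \frac{1}{192626126} = \frac{3166580901233}{3066415299794}$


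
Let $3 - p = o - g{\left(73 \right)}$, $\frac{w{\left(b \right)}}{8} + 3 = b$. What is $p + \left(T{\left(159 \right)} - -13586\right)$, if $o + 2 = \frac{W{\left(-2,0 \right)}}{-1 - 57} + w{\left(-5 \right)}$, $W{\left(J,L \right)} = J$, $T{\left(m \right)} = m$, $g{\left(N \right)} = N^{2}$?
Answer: $\frac{555146}{29} \approx 19143.0$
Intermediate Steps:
$w{\left(b \right)} = -24 + 8 b$
$o = - \frac{1913}{29}$ ($o = -2 + \left(- \frac{2}{-1 - 57} + \left(-24 + 8 \left(-5\right)\right)\right) = -2 - \left(64 + \frac{2}{-58}\right) = -2 - \frac{1855}{29} = - \frac{1913}{29} \approx -65.966$)
$p = \frac{156541}{29}$ ($p = 3 - \left(- \frac{1913}{29} - 73^{2}\right) = 3 - \left(- \frac{1913}{29} - 5329\right) = 3 - - \frac{156454}{29} = 3 + \frac{156454}{29} = \frac{156541}{29} \approx 5398.0$)
$p + \left(T{\left(159 \right)} - -13586\right) = \frac{156541}{29} + \left(159 - -13586\right) = \frac{156541}{29} + \left(159 + 13586\right) = \frac{156541}{29} + 13745 = \frac{555146}{29}$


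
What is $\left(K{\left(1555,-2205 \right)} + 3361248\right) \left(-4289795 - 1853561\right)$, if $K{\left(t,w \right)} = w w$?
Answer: $-50518493524188$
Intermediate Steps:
$K{\left(t,w \right)} = w^{2}$
$\left(K{\left(1555,-2205 \right)} + 3361248\right) \left(-4289795 - 1853561\right) = \left(\left(-2205\right)^{2} + 3361248\right) \left(-4289795 - 1853561\right) = \left(4862025 + 3361248\right) \left(-6143356\right) = 8223273 \left(-6143356\right) = -50518493524188$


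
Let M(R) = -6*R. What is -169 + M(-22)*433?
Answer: 56987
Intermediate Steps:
-169 + M(-22)*433 = -169 - 6*(-22)*433 = -169 + 132*433 = -169 + 57156 = 56987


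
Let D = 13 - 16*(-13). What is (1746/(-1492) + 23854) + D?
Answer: 17959077/746 ≈ 24074.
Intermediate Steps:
D = 221 (D = 13 + 208 = 221)
(1746/(-1492) + 23854) + D = (1746/(-1492) + 23854) + 221 = (1746*(-1/1492) + 23854) + 221 = (-873/746 + 23854) + 221 = 17794211/746 + 221 = 17959077/746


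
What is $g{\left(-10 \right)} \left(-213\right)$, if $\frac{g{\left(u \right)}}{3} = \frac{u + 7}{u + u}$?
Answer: $- \frac{1917}{20} \approx -95.85$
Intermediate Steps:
$g{\left(u \right)} = \frac{3 \left(7 + u\right)}{2 u}$ ($g{\left(u \right)} = 3 \frac{u + 7}{u + u} = 3 \frac{7 + u}{2 u} = \frac{3 \left(7 + u\right)}{2 u}$)
$g{\left(-10 \right)} \left(-213\right) = \frac{3 \left(7 - 10\right)}{2 \left(-10\right)} \left(-213\right) = \frac{3}{2} \left(- \frac{1}{10}\right) \left(-3\right) \left(-213\right) = \frac{9}{20} \left(-213\right) = - \frac{1917}{20}$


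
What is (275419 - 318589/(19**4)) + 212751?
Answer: 63618483981/130321 ≈ 4.8817e+5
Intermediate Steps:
(275419 - 318589/(19**4)) + 212751 = (275419 - 318589/130321) + 212751 = 35892560910/130321 + 212751 = 63618483981/130321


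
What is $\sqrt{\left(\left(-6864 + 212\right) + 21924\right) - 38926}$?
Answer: $i \sqrt{23654} \approx 153.8 i$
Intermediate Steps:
$\sqrt{\left(\left(-6864 + 212\right) + 21924\right) - 38926} = \sqrt{\left(-6652 + 21924\right) - 38926} = \sqrt{15272 - 38926} = \sqrt{-23654} = i \sqrt{23654}$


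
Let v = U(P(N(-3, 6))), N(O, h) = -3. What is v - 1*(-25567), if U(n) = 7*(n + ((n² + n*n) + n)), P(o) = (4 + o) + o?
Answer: 25595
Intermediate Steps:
P(o) = 4 + 2*o
U(n) = 14*n + 14*n² (U(n) = 7*(n + ((n² + n²) + n)) = 7*(n + (2*n² + n)) = 7*(n + (n + 2*n²)) = 7*(2*n + 2*n²) = 14*n + 14*n²)
v = 28 (v = 14*(4 + 2*(-3))*(1 + (4 + 2*(-3))) = 14*(4 - 6)*(1 + (4 - 6)) = 14*(-2)*(1 - 2) = 14*(-2)*(-1) = 28)
v - 1*(-25567) = 28 - 1*(-25567) = 28 + 25567 = 25595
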